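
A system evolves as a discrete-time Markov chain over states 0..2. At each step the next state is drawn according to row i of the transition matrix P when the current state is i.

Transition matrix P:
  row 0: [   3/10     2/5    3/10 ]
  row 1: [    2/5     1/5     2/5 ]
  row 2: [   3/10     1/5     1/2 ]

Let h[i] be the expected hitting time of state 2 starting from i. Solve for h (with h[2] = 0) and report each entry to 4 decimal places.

h = [3.0000, 2.7500, 0.0000]

First-step conditioning: h[2] = 0; for i ≠ 2, h[i] = 1 + Σ_k P[i][k]·h[k].
  h[0] = 1 + 3/10·h[0] + 2/5·h[1]
  h[1] = 1 + 2/5·h[0] + 1/5·h[1]
Solving the 2×2 linear system over states ≠ 2 gives exactly h = [3, 11/4, 0] (h[2] = 0 is the target).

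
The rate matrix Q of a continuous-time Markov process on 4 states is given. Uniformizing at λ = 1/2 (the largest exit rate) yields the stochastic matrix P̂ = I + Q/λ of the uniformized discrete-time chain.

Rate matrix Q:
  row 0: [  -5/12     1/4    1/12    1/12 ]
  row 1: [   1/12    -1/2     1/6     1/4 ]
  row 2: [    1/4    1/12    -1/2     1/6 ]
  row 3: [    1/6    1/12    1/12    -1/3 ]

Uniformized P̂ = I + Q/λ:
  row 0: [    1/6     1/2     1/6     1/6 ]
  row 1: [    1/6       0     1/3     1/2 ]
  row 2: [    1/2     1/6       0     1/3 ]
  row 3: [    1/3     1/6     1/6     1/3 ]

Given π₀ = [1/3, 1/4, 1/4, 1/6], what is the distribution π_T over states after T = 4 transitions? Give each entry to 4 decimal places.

t=0: π = [0.3333, 0.2500, 0.2500, 0.1667]
t=1: π = [0.2778, 0.2361, 0.1667, 0.3194]
t=2: π = [0.2755, 0.2199, 0.1782, 0.3264]
t=3: π = [0.2805, 0.2218, 0.1736, 0.3241]
t=4: π = [0.2785, 0.2232, 0.1747, 0.3236]

π = [0.2785, 0.2232, 0.1747, 0.3236]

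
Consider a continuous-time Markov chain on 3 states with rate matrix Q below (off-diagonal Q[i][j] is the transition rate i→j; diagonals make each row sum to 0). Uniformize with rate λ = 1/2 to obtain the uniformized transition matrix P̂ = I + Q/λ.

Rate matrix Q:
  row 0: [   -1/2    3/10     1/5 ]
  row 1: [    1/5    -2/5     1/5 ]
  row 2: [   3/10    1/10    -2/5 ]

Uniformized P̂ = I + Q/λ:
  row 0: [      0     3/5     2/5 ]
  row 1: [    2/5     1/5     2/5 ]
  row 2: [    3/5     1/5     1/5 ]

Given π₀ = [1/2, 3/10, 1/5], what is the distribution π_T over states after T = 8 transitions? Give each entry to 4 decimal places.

π = [0.3335, 0.3331, 0.3333]

t=0: π = [0.5000, 0.3000, 0.2000]
t=1: π = [0.2400, 0.4000, 0.3600]
t=2: π = [0.3760, 0.2960, 0.3280]
t=3: π = [0.3152, 0.3504, 0.3344]
t=4: π = [0.3408, 0.3261, 0.3331]
t=5: π = [0.3303, 0.3363, 0.3334]
t=6: π = [0.3346, 0.3321, 0.3333]
t=7: π = [0.3328, 0.3338, 0.3333]
t=8: π = [0.3335, 0.3331, 0.3333]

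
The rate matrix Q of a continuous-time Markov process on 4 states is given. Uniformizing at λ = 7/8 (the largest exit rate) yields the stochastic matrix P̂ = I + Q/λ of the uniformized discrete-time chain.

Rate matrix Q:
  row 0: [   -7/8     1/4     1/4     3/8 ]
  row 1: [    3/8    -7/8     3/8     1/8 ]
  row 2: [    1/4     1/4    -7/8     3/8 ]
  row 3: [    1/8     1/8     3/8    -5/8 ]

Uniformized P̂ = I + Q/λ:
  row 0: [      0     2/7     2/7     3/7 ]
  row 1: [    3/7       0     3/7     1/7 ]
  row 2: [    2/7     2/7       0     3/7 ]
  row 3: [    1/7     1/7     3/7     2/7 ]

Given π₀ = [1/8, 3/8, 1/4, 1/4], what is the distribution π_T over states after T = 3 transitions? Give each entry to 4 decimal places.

π = [0.2114, 0.1778, 0.2901, 0.3207]

t=0: π = [0.1250, 0.3750, 0.2500, 0.2500]
t=1: π = [0.2679, 0.1429, 0.3036, 0.2857]
t=2: π = [0.1888, 0.2041, 0.2602, 0.3469]
t=3: π = [0.2114, 0.1778, 0.2901, 0.3207]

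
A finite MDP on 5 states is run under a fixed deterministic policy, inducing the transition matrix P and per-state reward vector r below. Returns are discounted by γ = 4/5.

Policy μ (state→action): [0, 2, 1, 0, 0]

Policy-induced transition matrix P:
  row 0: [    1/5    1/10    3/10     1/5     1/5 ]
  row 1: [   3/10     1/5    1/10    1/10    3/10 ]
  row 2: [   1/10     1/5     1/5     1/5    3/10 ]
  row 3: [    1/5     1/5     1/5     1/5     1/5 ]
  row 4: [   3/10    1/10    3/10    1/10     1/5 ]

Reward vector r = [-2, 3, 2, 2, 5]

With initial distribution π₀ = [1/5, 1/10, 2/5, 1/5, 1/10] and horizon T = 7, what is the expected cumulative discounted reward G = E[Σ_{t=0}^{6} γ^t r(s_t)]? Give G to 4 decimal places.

G = 7.6643

t=0: π = [0.2000, 0.1000, 0.4000, 0.2000, 0.1000], E[r] = 1.6000, γ^t·E[r] = 1.600000, running G = 1.600000
t=1: π = [0.1800, 0.1700, 0.2200, 0.1800, 0.2500], E[r] = 2.2000, γ^t·E[r] = 1.760000, running G = 3.360000
t=2: π = [0.2200, 0.1570, 0.2260, 0.1580, 0.2390], E[r] = 1.9940, γ^t·E[r] = 1.276160, running G = 4.636160
t=3: π = [0.2170, 0.1541, 0.2302, 0.1604, 0.2383], E[r] = 2.0010, γ^t·E[r] = 1.024512, running G = 5.660672
t=4: π = [0.2162, 0.1545, 0.2301, 0.1608, 0.2384], E[r] = 2.0049, γ^t·E[r] = 0.821199, running G = 6.481871
t=5: π = [0.2163, 0.1545, 0.2300, 0.1607, 0.2385], E[r] = 2.0048, γ^t·E[r] = 0.656933, running G = 7.138804
t=6: π = [0.2163, 0.1545, 0.2300, 0.1607, 0.2385], E[r] = 2.0047, γ^t·E[r] = 0.525521, running G = 7.664324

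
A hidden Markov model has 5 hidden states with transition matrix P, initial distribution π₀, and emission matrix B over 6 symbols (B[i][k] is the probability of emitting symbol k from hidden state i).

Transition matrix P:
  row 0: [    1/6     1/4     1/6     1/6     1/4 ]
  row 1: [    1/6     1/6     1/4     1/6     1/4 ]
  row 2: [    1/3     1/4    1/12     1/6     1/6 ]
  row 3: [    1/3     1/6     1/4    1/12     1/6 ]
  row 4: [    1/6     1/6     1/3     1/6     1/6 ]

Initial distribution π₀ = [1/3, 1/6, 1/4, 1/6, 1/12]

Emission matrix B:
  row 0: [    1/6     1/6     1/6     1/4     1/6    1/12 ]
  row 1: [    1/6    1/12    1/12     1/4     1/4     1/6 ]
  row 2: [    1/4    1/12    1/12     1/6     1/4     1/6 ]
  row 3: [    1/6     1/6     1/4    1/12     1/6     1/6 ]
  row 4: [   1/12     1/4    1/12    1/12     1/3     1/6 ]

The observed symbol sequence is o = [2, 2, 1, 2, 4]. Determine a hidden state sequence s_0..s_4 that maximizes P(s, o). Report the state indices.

path = [3, 0, 4, 3, 2]

t=0: δ = [5.556e-02, 1.389e-02, 2.083e-02, 4.167e-02, 6.944e-03]  (obs o_0=2)
t=1: δ = [2.315e-03, 1.157e-03, 8.681e-04, 2.315e-03, 1.157e-03]  ψ = [3, 0, 3, 0, 0]  (obs o_1=2)
t=2: δ = [1.286e-04, 4.823e-05, 4.823e-05, 6.430e-05, 1.447e-04]  ψ = [3, 0, 3, 0, 0]  (obs o_2=1)
t=3: δ = [4.019e-06, 2.679e-06, 4.019e-06, 6.028e-06, 2.679e-06]  ψ = [4, 0, 4, 4, 0]  (obs o_3=2)
t=4: δ = [3.349e-07, 2.512e-07, 3.768e-07, 1.116e-07, 3.349e-07]  ψ = [3, 0, 3, 0, 0]  (obs o_4=4)
backtrack: best end state = 2; path = [3, 0, 4, 3, 2]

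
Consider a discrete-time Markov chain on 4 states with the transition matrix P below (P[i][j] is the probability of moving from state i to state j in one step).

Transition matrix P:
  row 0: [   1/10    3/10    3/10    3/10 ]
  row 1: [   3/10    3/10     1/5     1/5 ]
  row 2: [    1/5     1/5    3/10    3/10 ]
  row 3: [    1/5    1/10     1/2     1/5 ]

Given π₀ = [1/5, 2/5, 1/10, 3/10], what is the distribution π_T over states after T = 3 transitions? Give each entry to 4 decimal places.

t=0: π = [0.2000, 0.4000, 0.1000, 0.3000]
t=1: π = [0.2200, 0.2300, 0.3200, 0.2300]
t=2: π = [0.2010, 0.2220, 0.3230, 0.2540]
t=3: π = [0.2021, 0.2169, 0.3286, 0.2524]

π = [0.2021, 0.2169, 0.3286, 0.2524]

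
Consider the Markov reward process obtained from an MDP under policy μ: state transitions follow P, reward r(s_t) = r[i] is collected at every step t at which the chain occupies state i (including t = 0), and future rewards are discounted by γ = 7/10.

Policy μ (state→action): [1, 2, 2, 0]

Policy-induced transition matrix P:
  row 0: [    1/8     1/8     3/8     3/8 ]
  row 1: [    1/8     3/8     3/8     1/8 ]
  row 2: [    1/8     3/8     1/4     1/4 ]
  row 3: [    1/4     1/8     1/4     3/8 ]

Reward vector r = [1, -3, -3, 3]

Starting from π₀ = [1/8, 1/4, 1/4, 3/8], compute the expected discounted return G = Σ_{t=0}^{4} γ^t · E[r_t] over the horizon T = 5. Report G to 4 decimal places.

t=0: π = [0.1250, 0.2500, 0.2500, 0.3750], E[r] = -0.2500, γ^t·E[r] = -0.250000, running G = -0.250000
t=1: π = [0.1719, 0.2500, 0.2969, 0.2813], E[r] = -0.6250, γ^t·E[r] = -0.437500, running G = -0.687500
t=2: π = [0.1602, 0.2617, 0.3027, 0.2754], E[r] = -0.7070, γ^t·E[r] = -0.346445, running G = -1.033945
t=3: π = [0.1594, 0.2661, 0.3027, 0.2717], E[r] = -0.7319, γ^t·E[r] = -0.251053, running G = -1.284999
t=4: π = [0.1590, 0.2672, 0.3032, 0.2706], E[r] = -0.7404, γ^t·E[r] = -0.177760, running G = -1.462758

G = -1.4628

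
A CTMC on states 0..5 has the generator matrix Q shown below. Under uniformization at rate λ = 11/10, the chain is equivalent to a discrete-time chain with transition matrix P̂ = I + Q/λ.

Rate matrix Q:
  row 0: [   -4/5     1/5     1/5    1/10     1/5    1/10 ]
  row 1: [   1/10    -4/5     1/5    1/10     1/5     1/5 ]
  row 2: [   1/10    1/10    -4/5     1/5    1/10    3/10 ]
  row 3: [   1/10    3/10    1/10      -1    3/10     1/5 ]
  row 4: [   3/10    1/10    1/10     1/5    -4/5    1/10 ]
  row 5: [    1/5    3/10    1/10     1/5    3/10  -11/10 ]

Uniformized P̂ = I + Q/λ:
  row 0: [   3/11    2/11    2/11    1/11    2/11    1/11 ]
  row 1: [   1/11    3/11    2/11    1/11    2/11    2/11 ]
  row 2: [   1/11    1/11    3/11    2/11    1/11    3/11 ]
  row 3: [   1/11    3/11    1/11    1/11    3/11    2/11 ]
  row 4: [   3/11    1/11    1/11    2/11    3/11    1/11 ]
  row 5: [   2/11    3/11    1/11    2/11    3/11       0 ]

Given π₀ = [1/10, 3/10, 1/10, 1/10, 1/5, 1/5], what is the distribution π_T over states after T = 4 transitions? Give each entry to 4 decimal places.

π = [0.1733, 0.1909, 0.1516, 0.1363, 0.2121, 0.1359]

t=0: π = [0.1000, 0.3000, 0.1000, 0.1000, 0.2000, 0.2000]
t=1: π = [0.1636, 0.2091, 0.1455, 0.1364, 0.2182, 0.1273]
t=2: π = [0.1719, 0.1917, 0.1512, 0.1355, 0.2124, 0.1372]
t=3: π = [0.1733, 0.1910, 0.1515, 0.1364, 0.2122, 0.1357]
t=4: π = [0.1733, 0.1909, 0.1516, 0.1363, 0.2121, 0.1359]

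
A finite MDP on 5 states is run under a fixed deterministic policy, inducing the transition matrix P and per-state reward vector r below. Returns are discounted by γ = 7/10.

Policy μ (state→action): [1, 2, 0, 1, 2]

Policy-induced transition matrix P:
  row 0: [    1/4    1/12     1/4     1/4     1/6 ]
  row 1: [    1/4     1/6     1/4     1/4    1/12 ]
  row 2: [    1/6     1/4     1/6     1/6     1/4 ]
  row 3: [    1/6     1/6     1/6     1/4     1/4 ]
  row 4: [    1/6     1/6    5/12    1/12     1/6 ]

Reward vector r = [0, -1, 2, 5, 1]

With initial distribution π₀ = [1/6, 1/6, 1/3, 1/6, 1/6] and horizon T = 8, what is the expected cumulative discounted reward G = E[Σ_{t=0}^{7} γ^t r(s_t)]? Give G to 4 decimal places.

t=0: π = [0.1667, 0.1667, 0.3333, 0.1667, 0.1667], E[r] = 1.5000, γ^t·E[r] = 1.500000, running G = 1.500000
t=1: π = [0.1944, 0.1806, 0.2361, 0.1944, 0.1944], E[r] = 1.4583, γ^t·E[r] = 1.020833, running G = 2.520833
t=2: π = [0.1979, 0.1701, 0.2465, 0.1979, 0.1875], E[r] = 1.5000, γ^t·E[r] = 0.735000, running G = 3.255833
t=3: π = [0.1973, 0.1707, 0.2442, 0.1982, 0.1895], E[r] = 1.4983, γ^t·E[r] = 0.513905, running G = 3.769738
t=4: π = [0.1973, 0.1706, 0.2447, 0.1981, 0.1893], E[r] = 1.4985, γ^t·E[r] = 0.359785, running G = 4.129523
t=5: π = [0.1973, 0.1706, 0.2447, 0.1981, 0.1894], E[r] = 1.4983, γ^t·E[r] = 0.251822, running G = 4.381345
t=6: π = [0.1973, 0.1706, 0.2447, 0.1981, 0.1893], E[r] = 1.4983, γ^t·E[r] = 0.176277, running G = 4.557623
t=7: π = [0.1973, 0.1706, 0.2447, 0.1981, 0.1893], E[r] = 1.4983, γ^t·E[r] = 0.123394, running G = 4.681017

G = 4.6810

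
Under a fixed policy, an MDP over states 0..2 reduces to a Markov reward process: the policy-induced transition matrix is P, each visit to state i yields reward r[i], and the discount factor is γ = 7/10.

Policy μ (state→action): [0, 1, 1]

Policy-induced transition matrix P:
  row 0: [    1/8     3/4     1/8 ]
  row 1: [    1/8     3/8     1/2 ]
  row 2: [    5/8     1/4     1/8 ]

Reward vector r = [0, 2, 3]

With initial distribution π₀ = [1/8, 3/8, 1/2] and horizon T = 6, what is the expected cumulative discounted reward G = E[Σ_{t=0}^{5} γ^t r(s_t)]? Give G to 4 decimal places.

G = 5.4916

t=0: π = [0.1250, 0.3750, 0.5000], E[r] = 2.2500, γ^t·E[r] = 2.250000, running G = 2.250000
t=1: π = [0.3750, 0.3594, 0.2656], E[r] = 1.5156, γ^t·E[r] = 1.060938, running G = 3.310938
t=2: π = [0.2578, 0.4824, 0.2598], E[r] = 1.7441, γ^t·E[r] = 0.854629, running G = 4.165566
t=3: π = [0.2549, 0.4392, 0.3059], E[r] = 1.7961, γ^t·E[r] = 0.616077, running G = 4.781643
t=4: π = [0.2780, 0.4323, 0.2897], E[r] = 1.7338, γ^t·E[r] = 0.416284, running G = 5.197928
t=5: π = [0.2699, 0.4430, 0.2871], E[r] = 1.7474, γ^t·E[r] = 0.293690, running G = 5.491617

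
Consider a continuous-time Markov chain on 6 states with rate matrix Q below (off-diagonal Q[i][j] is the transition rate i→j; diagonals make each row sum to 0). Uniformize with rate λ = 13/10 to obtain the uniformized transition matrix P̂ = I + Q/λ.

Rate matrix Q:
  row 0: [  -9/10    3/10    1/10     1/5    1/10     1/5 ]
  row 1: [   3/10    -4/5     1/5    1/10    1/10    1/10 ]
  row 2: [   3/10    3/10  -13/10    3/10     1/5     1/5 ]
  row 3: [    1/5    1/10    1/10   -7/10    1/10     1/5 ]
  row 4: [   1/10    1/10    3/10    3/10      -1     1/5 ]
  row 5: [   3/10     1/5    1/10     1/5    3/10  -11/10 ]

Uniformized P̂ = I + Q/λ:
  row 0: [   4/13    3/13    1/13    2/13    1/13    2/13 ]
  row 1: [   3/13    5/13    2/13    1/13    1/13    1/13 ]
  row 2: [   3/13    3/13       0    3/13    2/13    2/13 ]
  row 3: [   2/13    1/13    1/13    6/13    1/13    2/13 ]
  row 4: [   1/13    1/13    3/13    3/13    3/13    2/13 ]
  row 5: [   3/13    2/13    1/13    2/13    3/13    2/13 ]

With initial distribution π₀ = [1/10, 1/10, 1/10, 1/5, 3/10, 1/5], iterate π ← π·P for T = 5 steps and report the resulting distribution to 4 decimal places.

π = [0.2099, 0.1955, 0.1033, 0.2267, 0.1257, 0.1389]

t=0: π = [0.1000, 0.1000, 0.1000, 0.2000, 0.3000, 0.2000]
t=1: π = [0.1769, 0.1538, 0.1231, 0.2385, 0.1615, 0.1462]
t=2: π = [0.2012, 0.1817, 0.1041, 0.2373, 0.1337, 0.1420]
t=3: π = [0.2074, 0.1907, 0.1035, 0.2312, 0.1274, 0.1399]
t=4: π = [0.2093, 0.1942, 0.1032, 0.2281, 0.1260, 0.1392]
t=5: π = [0.2099, 0.1955, 0.1033, 0.2267, 0.1257, 0.1389]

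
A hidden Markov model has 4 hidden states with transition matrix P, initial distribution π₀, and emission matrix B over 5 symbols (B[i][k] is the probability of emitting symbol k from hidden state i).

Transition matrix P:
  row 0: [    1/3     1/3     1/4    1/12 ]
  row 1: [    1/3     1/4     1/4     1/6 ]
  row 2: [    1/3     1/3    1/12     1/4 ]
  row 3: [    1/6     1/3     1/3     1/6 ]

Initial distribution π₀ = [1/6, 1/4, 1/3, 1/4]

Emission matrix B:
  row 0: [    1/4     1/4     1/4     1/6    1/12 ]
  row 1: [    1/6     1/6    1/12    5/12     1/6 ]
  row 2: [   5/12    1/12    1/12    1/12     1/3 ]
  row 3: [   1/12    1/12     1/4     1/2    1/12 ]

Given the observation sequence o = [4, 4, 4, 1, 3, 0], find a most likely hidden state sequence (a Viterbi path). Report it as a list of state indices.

t=0: δ = [1.389e-02, 4.167e-02, 1.111e-01, 2.083e-02]  (obs o_0=4)
t=1: δ = [3.086e-03, 6.173e-03, 3.472e-03, 2.315e-03]  ψ = [2, 2, 1, 2]  (obs o_1=4)
t=2: δ = [1.715e-04, 2.572e-04, 5.144e-04, 8.573e-05]  ψ = [1, 1, 1, 1]  (obs o_2=4)
t=3: δ = [4.287e-05, 2.858e-05, 5.358e-06, 1.072e-05]  ψ = [2, 2, 1, 2]  (obs o_3=1)
t=4: δ = [2.381e-06, 5.954e-06, 8.931e-07, 2.381e-06]  ψ = [0, 0, 0, 1]  (obs o_4=3)
t=5: δ = [4.961e-07, 2.481e-07, 6.202e-07, 8.269e-08]  ψ = [1, 1, 1, 1]  (obs o_5=0)
backtrack: best end state = 2; path = [2, 1, 2, 0, 1, 2]

path = [2, 1, 2, 0, 1, 2]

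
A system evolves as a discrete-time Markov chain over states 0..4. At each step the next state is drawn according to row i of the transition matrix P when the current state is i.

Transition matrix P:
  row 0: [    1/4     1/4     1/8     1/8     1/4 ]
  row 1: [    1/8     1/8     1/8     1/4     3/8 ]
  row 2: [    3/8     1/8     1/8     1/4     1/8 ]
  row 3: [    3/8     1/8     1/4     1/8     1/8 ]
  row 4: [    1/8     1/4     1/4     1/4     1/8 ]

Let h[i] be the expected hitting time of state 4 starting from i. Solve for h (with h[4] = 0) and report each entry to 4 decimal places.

First-step conditioning: h[4] = 0; for i ≠ 4, h[i] = 1 + Σ_k P[i][k]·h[k].
  h[0] = 1 + 1/4·h[0] + 1/4·h[1] + 1/8·h[2] + 1/8·h[3]
  h[1] = 1 + 1/8·h[0] + 1/8·h[1] + 1/8·h[2] + 1/4·h[3]
  h[2] = 1 + 3/8·h[0] + 1/8·h[1] + 1/8·h[2] + 1/4·h[3]
  h[3] = 1 + 3/8·h[0] + 1/8·h[1] + 1/4·h[2] + 1/8·h[3]
Solving the 4×4 linear system over states ≠ 4 gives exactly h = [64/15, 58/15, 74/15, 74/15, 0] (h[4] = 0 is the target).

h = [4.2667, 3.8667, 4.9333, 4.9333, 0.0000]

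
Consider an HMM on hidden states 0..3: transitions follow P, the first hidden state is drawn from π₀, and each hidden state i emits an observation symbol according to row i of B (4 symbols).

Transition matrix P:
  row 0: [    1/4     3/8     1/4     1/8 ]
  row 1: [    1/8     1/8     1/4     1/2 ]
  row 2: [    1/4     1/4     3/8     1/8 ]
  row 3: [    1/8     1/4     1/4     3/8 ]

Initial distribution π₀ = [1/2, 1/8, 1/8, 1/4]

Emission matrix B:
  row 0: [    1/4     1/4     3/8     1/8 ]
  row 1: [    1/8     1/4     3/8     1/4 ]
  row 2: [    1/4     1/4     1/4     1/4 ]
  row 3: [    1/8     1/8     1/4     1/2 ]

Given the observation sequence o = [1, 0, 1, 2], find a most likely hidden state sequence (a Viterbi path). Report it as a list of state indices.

path = [0, 0, 1, 3]

t=0: δ = [1.250e-01, 3.125e-02, 3.125e-02, 3.125e-02]  (obs o_0=1)
t=1: δ = [7.812e-03, 5.859e-03, 7.812e-03, 1.953e-03]  ψ = [0, 0, 0, 0]  (obs o_1=0)
t=2: δ = [4.883e-04, 7.324e-04, 7.324e-04, 3.662e-04]  ψ = [0, 0, 2, 1]  (obs o_2=1)
t=3: δ = [6.866e-05, 6.866e-05, 6.866e-05, 9.155e-05]  ψ = [2, 0, 2, 1]  (obs o_3=2)
backtrack: best end state = 3; path = [0, 0, 1, 3]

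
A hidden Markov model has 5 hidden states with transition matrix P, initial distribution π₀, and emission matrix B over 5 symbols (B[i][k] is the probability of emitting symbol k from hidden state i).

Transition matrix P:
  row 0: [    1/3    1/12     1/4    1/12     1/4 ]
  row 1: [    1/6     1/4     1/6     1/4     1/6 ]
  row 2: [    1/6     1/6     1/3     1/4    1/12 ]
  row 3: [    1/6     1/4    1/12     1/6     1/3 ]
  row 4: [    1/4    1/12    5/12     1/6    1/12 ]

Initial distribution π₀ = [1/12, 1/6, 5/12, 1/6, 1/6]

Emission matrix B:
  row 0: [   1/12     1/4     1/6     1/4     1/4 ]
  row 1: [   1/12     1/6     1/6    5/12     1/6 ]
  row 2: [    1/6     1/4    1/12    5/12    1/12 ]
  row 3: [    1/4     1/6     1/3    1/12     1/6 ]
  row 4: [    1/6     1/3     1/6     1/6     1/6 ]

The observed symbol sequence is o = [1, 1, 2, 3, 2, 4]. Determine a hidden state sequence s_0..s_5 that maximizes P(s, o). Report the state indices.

t=0: δ = [2.083e-02, 2.778e-02, 1.042e-01, 2.778e-02, 5.556e-02]  (obs o_0=1)
t=1: δ = [4.340e-03, 2.894e-03, 8.681e-03, 4.340e-03, 3.086e-03]  ψ = [2, 2, 2, 2, 3]  (obs o_1=1)
t=2: δ = [2.411e-04, 2.411e-04, 2.411e-04, 7.234e-04, 2.411e-04]  ψ = [0, 2, 2, 2, 3]  (obs o_2=2)
t=3: δ = [3.014e-05, 7.535e-05, 4.186e-05, 1.005e-05, 4.019e-05]  ψ = [3, 3, 4, 3, 3]  (obs o_3=3)
t=4: δ = [2.093e-06, 3.140e-06, 1.395e-06, 6.279e-06, 2.093e-06]  ψ = [1, 1, 4, 1, 1]  (obs o_4=2)
t=5: δ = [2.616e-07, 2.616e-07, 7.268e-08, 1.744e-07, 3.489e-07]  ψ = [3, 3, 4, 3, 3]  (obs o_5=4)
backtrack: best end state = 4; path = [2, 2, 3, 1, 3, 4]

path = [2, 2, 3, 1, 3, 4]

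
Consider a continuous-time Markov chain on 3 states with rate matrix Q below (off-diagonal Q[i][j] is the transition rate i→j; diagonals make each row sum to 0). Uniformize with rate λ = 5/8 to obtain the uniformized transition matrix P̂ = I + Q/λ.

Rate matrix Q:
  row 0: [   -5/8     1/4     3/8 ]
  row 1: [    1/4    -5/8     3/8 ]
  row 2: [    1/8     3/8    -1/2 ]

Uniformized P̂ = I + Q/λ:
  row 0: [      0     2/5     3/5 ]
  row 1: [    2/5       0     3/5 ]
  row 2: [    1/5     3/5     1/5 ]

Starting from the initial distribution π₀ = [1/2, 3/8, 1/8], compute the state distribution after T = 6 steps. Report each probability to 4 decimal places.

t=0: π = [0.5000, 0.3750, 0.1250]
t=1: π = [0.1750, 0.2750, 0.5500]
t=2: π = [0.2200, 0.4000, 0.3800]
t=3: π = [0.2360, 0.3160, 0.4480]
t=4: π = [0.2160, 0.3632, 0.4208]
t=5: π = [0.2294, 0.3389, 0.4317]
t=6: π = [0.2219, 0.3508, 0.4273]

π = [0.2219, 0.3508, 0.4273]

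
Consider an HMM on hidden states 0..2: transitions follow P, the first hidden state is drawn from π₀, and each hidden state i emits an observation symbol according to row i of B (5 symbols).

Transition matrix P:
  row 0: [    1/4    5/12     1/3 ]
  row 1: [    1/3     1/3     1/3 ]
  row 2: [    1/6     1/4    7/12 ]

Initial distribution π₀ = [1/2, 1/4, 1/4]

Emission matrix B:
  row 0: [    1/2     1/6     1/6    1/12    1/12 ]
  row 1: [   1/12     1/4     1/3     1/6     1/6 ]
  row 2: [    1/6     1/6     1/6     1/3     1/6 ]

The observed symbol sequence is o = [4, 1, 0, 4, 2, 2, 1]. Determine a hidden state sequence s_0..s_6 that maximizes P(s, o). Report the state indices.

path = [0, 1, 0, 1, 1, 1, 1]

t=0: δ = [4.167e-02, 4.167e-02, 4.167e-02]  (obs o_0=4)
t=1: δ = [2.315e-03, 4.340e-03, 4.051e-03]  ψ = [1, 0, 2]  (obs o_1=1)
t=2: δ = [7.234e-04, 1.206e-04, 3.938e-04]  ψ = [1, 1, 2]  (obs o_2=0)
t=3: δ = [1.507e-05, 5.023e-05, 4.019e-05]  ψ = [0, 0, 0]  (obs o_3=4)
t=4: δ = [2.791e-06, 5.582e-06, 3.907e-06]  ψ = [1, 1, 2]  (obs o_4=2)
t=5: δ = [3.101e-07, 6.202e-07, 3.799e-07]  ψ = [1, 1, 2]  (obs o_5=2)
t=6: δ = [3.445e-08, 5.168e-08, 3.693e-08]  ψ = [1, 1, 2]  (obs o_6=1)
backtrack: best end state = 1; path = [0, 1, 0, 1, 1, 1, 1]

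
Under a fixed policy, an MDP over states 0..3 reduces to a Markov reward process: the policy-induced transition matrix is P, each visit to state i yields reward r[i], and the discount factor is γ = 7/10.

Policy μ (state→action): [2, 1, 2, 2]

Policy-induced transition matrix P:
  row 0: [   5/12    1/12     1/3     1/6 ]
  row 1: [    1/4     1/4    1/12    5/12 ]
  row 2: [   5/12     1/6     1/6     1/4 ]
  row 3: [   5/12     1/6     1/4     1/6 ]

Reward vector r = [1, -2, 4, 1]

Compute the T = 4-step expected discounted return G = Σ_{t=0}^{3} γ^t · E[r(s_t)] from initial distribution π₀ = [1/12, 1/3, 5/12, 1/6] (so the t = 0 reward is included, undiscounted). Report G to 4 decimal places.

G = 2.9534

t=0: π = [0.0833, 0.3333, 0.4167, 0.1667], E[r] = 1.2500, γ^t·E[r] = 1.250000, running G = 1.250000
t=1: π = [0.3611, 0.1875, 0.1667, 0.2847], E[r] = 0.9375, γ^t·E[r] = 0.656250, running G = 1.906250
t=2: π = [0.3854, 0.1522, 0.2350, 0.2274], E[r] = 1.2483, γ^t·E[r] = 0.611649, running G = 2.517899
t=3: π = [0.3913, 0.1472, 0.2372, 0.2243], E[r] = 1.2698, γ^t·E[r] = 0.435548, running G = 2.953448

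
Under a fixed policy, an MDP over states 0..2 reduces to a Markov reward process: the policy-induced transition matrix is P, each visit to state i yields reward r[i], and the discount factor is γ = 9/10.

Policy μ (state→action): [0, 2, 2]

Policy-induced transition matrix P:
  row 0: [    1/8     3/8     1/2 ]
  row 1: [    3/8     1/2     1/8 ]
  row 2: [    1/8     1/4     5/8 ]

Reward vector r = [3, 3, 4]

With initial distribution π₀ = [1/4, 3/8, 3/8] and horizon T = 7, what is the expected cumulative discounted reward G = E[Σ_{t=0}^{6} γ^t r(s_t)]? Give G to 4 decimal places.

G = 17.7585

t=0: π = [0.2500, 0.3750, 0.3750], E[r] = 3.3750, γ^t·E[r] = 3.375000, running G = 3.375000
t=1: π = [0.2188, 0.3750, 0.4063], E[r] = 3.4063, γ^t·E[r] = 3.065625, running G = 6.440625
t=2: π = [0.2188, 0.3711, 0.4102], E[r] = 3.4102, γ^t·E[r] = 2.762227, running G = 9.202852
t=3: π = [0.2178, 0.3701, 0.4121], E[r] = 3.4121, γ^t·E[r] = 2.487428, running G = 11.690279
t=4: π = [0.2175, 0.3698, 0.4127], E[r] = 3.4127, γ^t·E[r] = 2.239085, running G = 13.929365
t=5: π = [0.2174, 0.3696, 0.4129], E[r] = 3.4129, γ^t·E[r] = 2.015303, running G = 15.944668
t=6: π = [0.2174, 0.3696, 0.4130], E[r] = 3.4130, γ^t·E[r] = 1.813811, running G = 17.758479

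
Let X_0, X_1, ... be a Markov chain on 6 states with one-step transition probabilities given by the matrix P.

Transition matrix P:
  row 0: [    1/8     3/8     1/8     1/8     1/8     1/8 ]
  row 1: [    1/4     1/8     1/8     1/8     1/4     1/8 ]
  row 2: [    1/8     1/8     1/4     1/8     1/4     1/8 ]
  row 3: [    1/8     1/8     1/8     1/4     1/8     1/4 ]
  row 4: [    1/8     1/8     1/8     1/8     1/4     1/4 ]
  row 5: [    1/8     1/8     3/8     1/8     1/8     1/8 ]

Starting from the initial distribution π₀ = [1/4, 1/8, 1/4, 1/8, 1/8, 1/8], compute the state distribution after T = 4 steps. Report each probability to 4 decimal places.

π = [0.1453, 0.1613, 0.1906, 0.1429, 0.1931, 0.1670]

t=0: π = [0.2500, 0.1250, 0.2500, 0.1250, 0.1250, 0.1250]
t=1: π = [0.1406, 0.1875, 0.1875, 0.1406, 0.1875, 0.1563]
t=2: π = [0.1484, 0.1602, 0.1875, 0.1426, 0.1953, 0.1660]
t=3: π = [0.1450, 0.1621, 0.1899, 0.1428, 0.1929, 0.1672]
t=4: π = [0.1453, 0.1613, 0.1906, 0.1429, 0.1931, 0.1670]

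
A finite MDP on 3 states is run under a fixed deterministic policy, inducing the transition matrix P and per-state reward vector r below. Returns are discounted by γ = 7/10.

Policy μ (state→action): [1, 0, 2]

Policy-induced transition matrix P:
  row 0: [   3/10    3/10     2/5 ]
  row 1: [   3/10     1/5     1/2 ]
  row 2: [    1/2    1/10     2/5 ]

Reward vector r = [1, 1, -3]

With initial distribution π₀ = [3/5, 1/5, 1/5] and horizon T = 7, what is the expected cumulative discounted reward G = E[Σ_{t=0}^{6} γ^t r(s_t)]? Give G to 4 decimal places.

G = -1.2060

t=0: π = [0.6000, 0.2000, 0.2000], E[r] = 0.2000, γ^t·E[r] = 0.200000, running G = 0.200000
t=1: π = [0.3400, 0.2400, 0.4200], E[r] = -0.6800, γ^t·E[r] = -0.476000, running G = -0.276000
t=2: π = [0.3840, 0.1920, 0.4240], E[r] = -0.6960, γ^t·E[r] = -0.341040, running G = -0.617040
t=3: π = [0.3848, 0.1960, 0.4192], E[r] = -0.6768, γ^t·E[r] = -0.232142, running G = -0.849182
t=4: π = [0.3838, 0.1966, 0.4196], E[r] = -0.6784, γ^t·E[r] = -0.162884, running G = -1.012066
t=5: π = [0.3839, 0.1964, 0.4197], E[r] = -0.6786, γ^t·E[r] = -0.114056, running G = -1.126123
t=6: π = [0.3839, 0.1964, 0.4196], E[r] = -0.6786, γ^t·E[r] = -0.079833, running G = -1.205956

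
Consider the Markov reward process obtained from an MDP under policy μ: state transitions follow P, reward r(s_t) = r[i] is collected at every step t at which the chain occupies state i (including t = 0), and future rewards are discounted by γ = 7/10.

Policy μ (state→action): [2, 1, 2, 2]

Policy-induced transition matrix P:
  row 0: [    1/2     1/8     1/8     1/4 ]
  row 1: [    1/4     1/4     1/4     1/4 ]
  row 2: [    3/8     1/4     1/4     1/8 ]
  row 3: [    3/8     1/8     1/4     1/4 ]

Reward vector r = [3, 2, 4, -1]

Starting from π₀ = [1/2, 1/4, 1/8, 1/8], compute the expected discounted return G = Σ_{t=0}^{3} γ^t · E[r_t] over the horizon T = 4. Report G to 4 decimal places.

t=0: π = [0.5000, 0.2500, 0.1250, 0.1250], E[r] = 2.3750, γ^t·E[r] = 2.375000, running G = 2.375000
t=1: π = [0.4063, 0.1719, 0.1875, 0.2344], E[r] = 2.0781, γ^t·E[r] = 1.454688, running G = 3.829688
t=2: π = [0.4043, 0.1699, 0.1992, 0.2266], E[r] = 2.1230, γ^t·E[r] = 1.040293, running G = 4.869980
t=3: π = [0.4043, 0.1711, 0.1995, 0.2251], E[r] = 2.1279, γ^t·E[r] = 0.729880, running G = 5.599860

G = 5.5999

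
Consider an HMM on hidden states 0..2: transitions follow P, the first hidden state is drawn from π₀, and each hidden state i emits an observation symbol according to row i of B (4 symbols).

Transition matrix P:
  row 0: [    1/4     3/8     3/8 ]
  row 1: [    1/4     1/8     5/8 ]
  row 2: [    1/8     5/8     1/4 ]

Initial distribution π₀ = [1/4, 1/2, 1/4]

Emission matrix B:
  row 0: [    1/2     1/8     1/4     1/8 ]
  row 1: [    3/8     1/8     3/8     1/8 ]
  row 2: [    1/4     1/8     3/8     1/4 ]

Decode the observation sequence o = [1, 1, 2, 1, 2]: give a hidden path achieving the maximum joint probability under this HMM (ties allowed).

t=0: δ = [3.125e-02, 6.250e-02, 3.125e-02]  (obs o_0=1)
t=1: δ = [1.953e-03, 2.441e-03, 4.883e-03]  ψ = [1, 2, 1]  (obs o_1=1)
t=2: δ = [1.526e-04, 1.144e-03, 5.722e-04]  ψ = [1, 2, 1]  (obs o_2=2)
t=3: δ = [3.576e-05, 4.470e-05, 8.941e-05]  ψ = [1, 2, 1]  (obs o_3=1)
t=4: δ = [2.794e-06, 2.095e-05, 1.048e-05]  ψ = [1, 2, 1]  (obs o_4=2)
backtrack: best end state = 1; path = [1, 2, 1, 2, 1]

path = [1, 2, 1, 2, 1]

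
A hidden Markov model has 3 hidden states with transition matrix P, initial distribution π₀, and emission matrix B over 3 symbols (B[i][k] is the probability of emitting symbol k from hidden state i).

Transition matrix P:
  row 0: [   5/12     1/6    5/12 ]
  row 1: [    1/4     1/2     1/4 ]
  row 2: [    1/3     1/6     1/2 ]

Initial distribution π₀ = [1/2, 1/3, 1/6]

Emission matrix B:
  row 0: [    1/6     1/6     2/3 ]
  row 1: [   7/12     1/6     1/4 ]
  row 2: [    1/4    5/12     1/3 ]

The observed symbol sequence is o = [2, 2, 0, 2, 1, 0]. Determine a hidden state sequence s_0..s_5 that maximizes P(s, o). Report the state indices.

path = [0, 0, 2, 0, 2, 2]

t=0: δ = [3.333e-01, 8.333e-02, 5.556e-02]  (obs o_0=2)
t=1: δ = [9.259e-02, 1.389e-02, 4.630e-02]  ψ = [0, 0, 0]  (obs o_1=2)
t=2: δ = [6.430e-03, 9.002e-03, 9.645e-03]  ψ = [0, 0, 0]  (obs o_2=0)
t=3: δ = [2.143e-03, 1.125e-03, 1.608e-03]  ψ = [2, 1, 2]  (obs o_3=2)
t=4: δ = [1.488e-04, 9.377e-05, 3.721e-04]  ψ = [0, 1, 0]  (obs o_4=1)
t=5: δ = [2.067e-05, 3.618e-05, 4.651e-05]  ψ = [2, 2, 2]  (obs o_5=0)
backtrack: best end state = 2; path = [0, 0, 2, 0, 2, 2]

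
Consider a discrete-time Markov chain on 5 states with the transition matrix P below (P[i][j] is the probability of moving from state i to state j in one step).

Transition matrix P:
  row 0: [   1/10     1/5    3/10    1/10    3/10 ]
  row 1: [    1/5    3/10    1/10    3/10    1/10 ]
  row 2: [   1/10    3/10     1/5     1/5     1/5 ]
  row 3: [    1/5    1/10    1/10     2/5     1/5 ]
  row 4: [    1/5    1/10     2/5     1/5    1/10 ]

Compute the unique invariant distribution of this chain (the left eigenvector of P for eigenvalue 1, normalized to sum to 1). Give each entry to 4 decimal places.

π = [0.1630, 0.1971, 0.2069, 0.2543, 0.1787]

Balance equations π_j = Σ_i π_i·P[i][j]:
  π_0 = 1/10·π_0 + 1/5·π_1 + 1/10·π_2 + 1/5·π_3 + 1/5·π_4
  π_1 = 1/5·π_0 + 3/10·π_1 + 3/10·π_2 + 1/10·π_3 + 1/10·π_4
  π_2 = 3/10·π_0 + 1/10·π_1 + 1/5·π_2 + 1/10·π_3 + 2/5·π_4
  π_3 = 1/10·π_0 + 3/10·π_1 + 1/5·π_2 + 2/5·π_3 + 1/5·π_4
  normalize: π_0 + π_1 + π_2 + π_3 + π_4 = 1
Solving the linear system gives exactly π = [1463/8975, 1769/8975, 1857/8975, 2282/8975, 1604/8975].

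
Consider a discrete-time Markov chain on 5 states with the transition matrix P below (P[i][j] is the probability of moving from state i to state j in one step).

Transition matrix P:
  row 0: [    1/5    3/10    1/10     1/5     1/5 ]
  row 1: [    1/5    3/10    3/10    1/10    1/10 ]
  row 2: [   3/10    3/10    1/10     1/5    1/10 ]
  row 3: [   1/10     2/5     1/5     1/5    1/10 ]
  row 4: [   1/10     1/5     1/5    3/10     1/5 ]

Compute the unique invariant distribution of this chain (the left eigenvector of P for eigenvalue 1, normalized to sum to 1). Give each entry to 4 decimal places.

Balance equations π_j = Σ_i π_i·P[i][j]:
  π_0 = 1/5·π_0 + 1/5·π_1 + 3/10·π_2 + 1/10·π_3 + 1/10·π_4
  π_1 = 3/10·π_0 + 3/10·π_1 + 3/10·π_2 + 2/5·π_3 + 1/5·π_4
  π_2 = 1/10·π_0 + 3/10·π_1 + 1/10·π_2 + 1/5·π_3 + 1/5·π_4
  π_3 = 1/5·π_0 + 1/10·π_1 + 1/5·π_2 + 1/5·π_3 + 3/10·π_4
  normalize: π_0 + π_1 + π_2 + π_3 + π_4 = 1
Solving the linear system gives exactly π = [959/5107, 1558/5107, 983/5107, 933/5107, 674/5107].

π = [0.1878, 0.3051, 0.1925, 0.1827, 0.1320]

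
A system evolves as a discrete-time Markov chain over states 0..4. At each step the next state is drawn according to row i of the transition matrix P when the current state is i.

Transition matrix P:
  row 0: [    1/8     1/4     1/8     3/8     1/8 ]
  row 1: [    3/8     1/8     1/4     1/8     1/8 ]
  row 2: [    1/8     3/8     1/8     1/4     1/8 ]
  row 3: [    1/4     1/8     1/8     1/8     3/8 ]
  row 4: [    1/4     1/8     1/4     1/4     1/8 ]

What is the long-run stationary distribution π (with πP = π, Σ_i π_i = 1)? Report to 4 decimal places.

Balance equations π_j = Σ_i π_i·P[i][j]:
  π_0 = 1/8·π_0 + 3/8·π_1 + 1/8·π_2 + 1/4·π_3 + 1/4·π_4
  π_1 = 1/4·π_0 + 1/8·π_1 + 3/8·π_2 + 1/8·π_3 + 1/8·π_4
  π_2 = 1/8·π_0 + 1/4·π_1 + 1/8·π_2 + 1/8·π_3 + 1/4·π_4
  π_3 = 3/8·π_0 + 1/8·π_1 + 1/4·π_2 + 1/8·π_3 + 1/4·π_4
  normalize: π_0 + π_1 + π_2 + π_3 + π_4 = 1
Solving the linear system gives exactly π = [638/2837, 1113/5674, 977/5674, 1279/5674, 1029/5674].

π = [0.2249, 0.1962, 0.1722, 0.2254, 0.1814]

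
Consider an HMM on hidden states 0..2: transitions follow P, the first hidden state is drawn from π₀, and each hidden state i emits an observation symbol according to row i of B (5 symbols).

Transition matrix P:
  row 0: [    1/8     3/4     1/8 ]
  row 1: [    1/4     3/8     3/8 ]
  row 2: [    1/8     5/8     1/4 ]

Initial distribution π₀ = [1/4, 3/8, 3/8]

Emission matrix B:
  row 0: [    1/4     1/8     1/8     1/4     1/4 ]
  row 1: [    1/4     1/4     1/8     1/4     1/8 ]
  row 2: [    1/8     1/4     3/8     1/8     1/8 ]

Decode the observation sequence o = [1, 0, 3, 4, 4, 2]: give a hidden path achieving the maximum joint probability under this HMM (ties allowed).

t=0: δ = [3.125e-02, 9.375e-02, 9.375e-02]  (obs o_0=1)
t=1: δ = [5.859e-03, 1.465e-02, 4.395e-03]  ψ = [1, 2, 1]  (obs o_1=0)
t=2: δ = [9.155e-04, 1.373e-03, 6.866e-04]  ψ = [1, 1, 1]  (obs o_2=3)
t=3: δ = [8.583e-05, 8.583e-05, 6.437e-05]  ψ = [1, 0, 1]  (obs o_3=4)
t=4: δ = [5.364e-06, 8.047e-06, 4.023e-06]  ψ = [1, 0, 1]  (obs o_4=4)
t=5: δ = [2.515e-07, 5.029e-07, 1.132e-06]  ψ = [1, 0, 1]  (obs o_5=2)
backtrack: best end state = 2; path = [2, 1, 1, 0, 1, 2]

path = [2, 1, 1, 0, 1, 2]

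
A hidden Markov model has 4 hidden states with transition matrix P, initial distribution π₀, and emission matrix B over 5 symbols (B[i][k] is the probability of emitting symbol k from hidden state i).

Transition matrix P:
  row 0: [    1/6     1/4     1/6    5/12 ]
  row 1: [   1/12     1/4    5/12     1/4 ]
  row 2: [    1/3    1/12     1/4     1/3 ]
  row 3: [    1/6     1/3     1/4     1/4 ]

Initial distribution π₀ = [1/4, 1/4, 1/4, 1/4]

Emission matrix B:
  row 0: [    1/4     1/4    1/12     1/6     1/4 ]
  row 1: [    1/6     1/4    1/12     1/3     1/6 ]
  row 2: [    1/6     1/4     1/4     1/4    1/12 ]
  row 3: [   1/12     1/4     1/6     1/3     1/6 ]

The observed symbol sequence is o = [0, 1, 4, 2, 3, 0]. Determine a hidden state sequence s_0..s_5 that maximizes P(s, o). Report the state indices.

t=0: δ = [6.250e-02, 4.167e-02, 4.167e-02, 2.083e-02]  (obs o_0=0)
t=1: δ = [3.472e-03, 3.906e-03, 4.340e-03, 6.510e-03]  ψ = [2, 0, 1, 0]  (obs o_1=1)
t=2: δ = [3.617e-04, 3.617e-04, 1.356e-04, 2.713e-04]  ψ = [2, 3, 1, 3]  (obs o_2=4)
t=3: δ = [5.023e-06, 7.535e-06, 3.768e-05, 2.512e-05]  ψ = [0, 0, 1, 0]  (obs o_3=2)
t=4: δ = [2.093e-06, 2.791e-06, 2.355e-06, 4.186e-06]  ψ = [2, 3, 2, 2]  (obs o_4=3)
t=5: δ = [1.962e-07, 2.326e-07, 1.938e-07, 8.721e-08]  ψ = [2, 3, 1, 3]  (obs o_5=0)
backtrack: best end state = 1; path = [0, 3, 1, 2, 3, 1]

path = [0, 3, 1, 2, 3, 1]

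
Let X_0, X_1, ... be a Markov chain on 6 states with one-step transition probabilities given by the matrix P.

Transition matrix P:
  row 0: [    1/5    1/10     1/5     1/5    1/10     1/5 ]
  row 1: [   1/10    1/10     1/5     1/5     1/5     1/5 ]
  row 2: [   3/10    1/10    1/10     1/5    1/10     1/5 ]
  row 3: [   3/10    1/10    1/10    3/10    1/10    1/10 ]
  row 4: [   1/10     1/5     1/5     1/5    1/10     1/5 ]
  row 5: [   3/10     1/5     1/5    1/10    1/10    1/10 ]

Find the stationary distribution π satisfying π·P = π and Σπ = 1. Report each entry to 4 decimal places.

π = [0.2290, 0.1276, 0.1633, 0.2041, 0.1128, 0.1633]

Balance equations π_j = Σ_i π_i·P[i][j]:
  π_0 = 1/5·π_0 + 1/10·π_1 + 3/10·π_2 + 3/10·π_3 + 1/10·π_4 + 3/10·π_5
  π_1 = 1/10·π_0 + 1/10·π_1 + 1/10·π_2 + 1/10·π_3 + 1/5·π_4 + 1/5·π_5
  π_2 = 1/5·π_0 + 1/5·π_1 + 1/10·π_2 + 1/10·π_3 + 1/5·π_4 + 1/5·π_5
  π_3 = 1/5·π_0 + 1/5·π_1 + 1/5·π_2 + 3/10·π_3 + 1/5·π_4 + 1/10·π_5
  π_4 = 1/10·π_0 + 1/5·π_1 + 1/10·π_2 + 1/10·π_3 + 1/10·π_4 + 1/10·π_5
  normalize: π_0 + π_1 + π_2 + π_3 + π_4 + π_5 = 1
Solving the linear system gives exactly π = [101/441, 619/4851, 8/49, 10/49, 547/4851, 8/49].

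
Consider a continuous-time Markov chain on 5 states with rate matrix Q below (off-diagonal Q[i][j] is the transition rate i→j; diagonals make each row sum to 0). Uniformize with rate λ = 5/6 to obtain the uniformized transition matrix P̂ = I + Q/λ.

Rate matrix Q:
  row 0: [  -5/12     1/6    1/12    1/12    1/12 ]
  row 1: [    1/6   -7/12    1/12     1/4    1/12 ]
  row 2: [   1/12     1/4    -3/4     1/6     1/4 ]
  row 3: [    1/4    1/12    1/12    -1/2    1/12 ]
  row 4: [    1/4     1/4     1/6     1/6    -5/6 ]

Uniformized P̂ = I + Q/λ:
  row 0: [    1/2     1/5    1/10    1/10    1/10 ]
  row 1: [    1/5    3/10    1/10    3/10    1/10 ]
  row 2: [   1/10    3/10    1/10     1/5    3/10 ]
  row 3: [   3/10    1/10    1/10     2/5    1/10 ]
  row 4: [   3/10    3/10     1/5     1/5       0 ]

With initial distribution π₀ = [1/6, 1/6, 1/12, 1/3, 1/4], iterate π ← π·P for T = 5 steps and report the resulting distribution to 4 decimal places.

t=0: π = [0.1667, 0.1667, 0.0833, 0.3333, 0.2500]
t=1: π = [0.3000, 0.2167, 0.1250, 0.2667, 0.0917]
t=2: π = [0.3133, 0.2167, 0.1092, 0.2450, 0.1158]
t=3: π = [0.3192, 0.2197, 0.1116, 0.2393, 0.1103]
t=4: π = [0.3196, 0.2202, 0.1110, 0.2379, 0.1113]
t=5: π = [0.3197, 0.2205, 0.1111, 0.2377, 0.1111]

π = [0.3197, 0.2205, 0.1111, 0.2377, 0.1111]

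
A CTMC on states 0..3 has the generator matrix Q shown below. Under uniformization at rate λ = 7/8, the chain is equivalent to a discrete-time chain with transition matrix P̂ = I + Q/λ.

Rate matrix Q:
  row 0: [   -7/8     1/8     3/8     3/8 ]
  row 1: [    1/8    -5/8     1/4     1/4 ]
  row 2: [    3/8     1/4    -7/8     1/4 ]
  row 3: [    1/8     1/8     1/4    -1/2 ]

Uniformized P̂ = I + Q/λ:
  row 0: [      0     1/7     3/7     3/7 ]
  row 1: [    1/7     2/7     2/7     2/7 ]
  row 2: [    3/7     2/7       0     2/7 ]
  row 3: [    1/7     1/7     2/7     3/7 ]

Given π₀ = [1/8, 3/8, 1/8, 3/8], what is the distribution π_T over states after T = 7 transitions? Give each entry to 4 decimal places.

t=0: π = [0.1250, 0.3750, 0.1250, 0.3750]
t=1: π = [0.1607, 0.2143, 0.2679, 0.3571]
t=2: π = [0.1964, 0.2117, 0.2321, 0.3597]
t=3: π = [0.1811, 0.2063, 0.2474, 0.3652]
t=4: π = [0.1877, 0.2077, 0.2409, 0.3638]
t=5: π = [0.1849, 0.2069, 0.2437, 0.3645]
t=6: π = [0.1861, 0.2072, 0.2425, 0.3642]
t=7: π = [0.1856, 0.2071, 0.2430, 0.3643]

π = [0.1856, 0.2071, 0.2430, 0.3643]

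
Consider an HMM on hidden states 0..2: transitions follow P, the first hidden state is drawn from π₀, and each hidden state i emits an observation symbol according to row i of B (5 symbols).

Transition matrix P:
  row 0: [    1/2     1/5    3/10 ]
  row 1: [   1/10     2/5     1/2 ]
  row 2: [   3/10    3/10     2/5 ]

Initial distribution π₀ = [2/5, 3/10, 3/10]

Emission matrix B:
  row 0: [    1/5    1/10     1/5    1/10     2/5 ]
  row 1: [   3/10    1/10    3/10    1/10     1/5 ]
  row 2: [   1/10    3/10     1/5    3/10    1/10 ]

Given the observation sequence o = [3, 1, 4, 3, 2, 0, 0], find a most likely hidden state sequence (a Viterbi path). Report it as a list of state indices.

t=0: δ = [4.000e-02, 3.000e-02, 9.000e-02]  (obs o_0=3)
t=1: δ = [2.700e-03, 2.700e-03, 1.080e-02]  ψ = [2, 2, 2]  (obs o_1=1)
t=2: δ = [1.296e-03, 6.480e-04, 4.320e-04]  ψ = [2, 2, 2]  (obs o_2=4)
t=3: δ = [6.480e-05, 2.592e-05, 1.166e-04]  ψ = [0, 0, 0]  (obs o_3=3)
t=4: δ = [6.998e-06, 1.050e-05, 9.331e-06]  ψ = [2, 2, 2]  (obs o_4=2)
t=5: δ = [6.998e-07, 1.260e-06, 5.249e-07]  ψ = [0, 1, 1]  (obs o_5=0)
t=6: δ = [6.998e-08, 1.512e-07, 6.299e-08]  ψ = [0, 1, 1]  (obs o_6=0)
backtrack: best end state = 1; path = [2, 2, 0, 2, 1, 1, 1]

path = [2, 2, 0, 2, 1, 1, 1]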